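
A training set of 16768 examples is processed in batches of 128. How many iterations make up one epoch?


Iterations per epoch = dataset_size / batch_size
= 16768 / 128
= 131

131


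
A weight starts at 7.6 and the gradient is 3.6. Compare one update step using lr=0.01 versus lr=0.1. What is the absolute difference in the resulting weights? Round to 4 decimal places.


With lr=0.01: w_new = 7.6 - 0.01 * 3.6 = 7.564
With lr=0.1: w_new = 7.6 - 0.1 * 3.6 = 7.24
Absolute difference = |7.564 - 7.24|
= 0.3240

0.3240


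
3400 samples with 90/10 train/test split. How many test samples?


Train samples = 3400 * 90% = 3060
Test samples = 3400 - 3060
= 340

340


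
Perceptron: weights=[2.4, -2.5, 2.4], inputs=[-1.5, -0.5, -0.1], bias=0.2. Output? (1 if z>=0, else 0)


z = w . x + b
= 2.4*-1.5 + -2.5*-0.5 + 2.4*-0.1 + 0.2
= -3.6 + 1.25 + -0.24 + 0.2
= -2.59 + 0.2
= -2.39
Since z = -2.39 < 0, output = 0

0


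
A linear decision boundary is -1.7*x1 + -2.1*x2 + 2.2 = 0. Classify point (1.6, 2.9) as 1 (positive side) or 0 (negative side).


Compute -1.7 * 1.6 + -2.1 * 2.9 + 2.2
= -2.72 + -6.09 + 2.2
= -6.61
Since -6.61 < 0, the point is on the negative side.

0


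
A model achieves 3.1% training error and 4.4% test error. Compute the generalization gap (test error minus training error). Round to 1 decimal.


Generalization gap = test_error - train_error
= 4.4 - 3.1
= 1.3%
A small gap suggests good generalization.

1.3


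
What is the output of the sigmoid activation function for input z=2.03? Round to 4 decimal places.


sigmoid(z) = 1 / (1 + exp(-z))
exp(-(2.03)) = exp(-2.03) = 0.1313
1 + 0.1313 = 1.1313
1 / 1.1313 = 0.8839

0.8839


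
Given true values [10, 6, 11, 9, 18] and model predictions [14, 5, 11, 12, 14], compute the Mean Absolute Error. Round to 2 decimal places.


Absolute errors: [4, 1, 0, 3, 4]
Sum of absolute errors = 12
MAE = 12 / 5 = 2.40

2.40


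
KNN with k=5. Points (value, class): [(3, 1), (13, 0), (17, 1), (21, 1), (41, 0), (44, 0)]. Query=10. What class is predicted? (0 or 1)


Distances from query 10:
Point 13 (class 0): distance = 3
Point 3 (class 1): distance = 7
Point 17 (class 1): distance = 7
Point 21 (class 1): distance = 11
Point 41 (class 0): distance = 31
K=5 nearest neighbors: classes = [0, 1, 1, 1, 0]
Votes for class 1: 3 / 5
Majority vote => class 1

1


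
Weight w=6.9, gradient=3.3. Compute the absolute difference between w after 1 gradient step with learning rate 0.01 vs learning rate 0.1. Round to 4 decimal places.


With lr=0.01: w_new = 6.9 - 0.01 * 3.3 = 6.867
With lr=0.1: w_new = 6.9 - 0.1 * 3.3 = 6.57
Absolute difference = |6.867 - 6.57|
= 0.2970

0.2970


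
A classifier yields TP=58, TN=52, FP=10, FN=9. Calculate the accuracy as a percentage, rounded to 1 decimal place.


Accuracy = (TP + TN) / (TP + TN + FP + FN) * 100
= (58 + 52) / (58 + 52 + 10 + 9)
= 110 / 129
= 0.8527
= 85.3%

85.3


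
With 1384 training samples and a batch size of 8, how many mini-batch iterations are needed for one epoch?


Iterations per epoch = dataset_size / batch_size
= 1384 / 8
= 173

173


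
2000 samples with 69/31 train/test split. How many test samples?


Train samples = 2000 * 69% = 1380
Test samples = 2000 - 1380
= 620

620


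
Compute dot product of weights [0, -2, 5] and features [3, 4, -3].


Element-wise products:
0 * 3 = 0
-2 * 4 = -8
5 * -3 = -15
Sum = 0 + -8 + -15
= -23

-23


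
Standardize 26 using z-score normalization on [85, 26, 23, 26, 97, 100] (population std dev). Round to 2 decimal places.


Mean = (85 + 26 + 23 + 26 + 97 + 100) / 6 = 59.5
Variance = sum((x_i - mean)^2) / n = 1212.25
Std = sqrt(1212.25) = 34.8174
Z = (x - mean) / std
= (26 - 59.5) / 34.8174
= -33.5 / 34.8174
= -0.96

-0.96


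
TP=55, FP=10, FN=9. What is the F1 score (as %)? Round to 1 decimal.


Precision = TP / (TP + FP) = 55 / 65 = 0.8462
Recall = TP / (TP + FN) = 55 / 64 = 0.8594
F1 = 2 * P * R / (P + R)
= 2 * 0.8462 * 0.8594 / (0.8462 + 0.8594)
= 1.4543 / 1.7055
= 0.8527
As percentage: 85.3%

85.3


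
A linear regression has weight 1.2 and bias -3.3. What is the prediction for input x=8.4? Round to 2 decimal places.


y = 1.2 * 8.4 + (-3.3)
= 10.08 + (-3.3)
= 6.78

6.78


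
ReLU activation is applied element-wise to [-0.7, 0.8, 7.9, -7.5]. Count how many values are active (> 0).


ReLU(x) = max(0, x) for each element:
ReLU(-0.7) = 0
ReLU(0.8) = 0.8
ReLU(7.9) = 7.9
ReLU(-7.5) = 0
Active neurons (>0): 2

2


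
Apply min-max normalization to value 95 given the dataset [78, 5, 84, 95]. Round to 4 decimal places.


Min = 5, Max = 95
Range = 95 - 5 = 90
Scaled = (x - min) / (max - min)
= (95 - 5) / 90
= 90 / 90
= 1.0000

1.0000


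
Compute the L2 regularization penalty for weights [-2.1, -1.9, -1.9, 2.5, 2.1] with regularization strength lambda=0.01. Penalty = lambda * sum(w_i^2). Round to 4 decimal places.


Squaring each weight:
(-2.1)^2 = 4.41
(-1.9)^2 = 3.61
(-1.9)^2 = 3.61
2.5^2 = 6.25
2.1^2 = 4.41
Sum of squares = 22.29
Penalty = 0.01 * 22.29 = 0.2229

0.2229


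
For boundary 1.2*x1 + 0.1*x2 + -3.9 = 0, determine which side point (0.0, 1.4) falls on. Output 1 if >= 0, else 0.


Compute 1.2 * 0.0 + 0.1 * 1.4 + -3.9
= 0.0 + 0.14 + -3.9
= -3.76
Since -3.76 < 0, the point is on the negative side.

0


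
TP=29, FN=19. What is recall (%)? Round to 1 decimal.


Recall = TP / (TP + FN) * 100
= 29 / (29 + 19)
= 29 / 48
= 0.6042
= 60.4%

60.4


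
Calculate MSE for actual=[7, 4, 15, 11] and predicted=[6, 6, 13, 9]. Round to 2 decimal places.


Differences: [1, -2, 2, 2]
Squared errors: [1, 4, 4, 4]
Sum of squared errors = 13
MSE = 13 / 4 = 3.25

3.25


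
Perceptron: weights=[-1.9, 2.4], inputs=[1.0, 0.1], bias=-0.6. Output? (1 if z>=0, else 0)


z = w . x + b
= -1.9*1.0 + 2.4*0.1 + -0.6
= -1.9 + 0.24 + -0.6
= -1.66 + -0.6
= -2.26
Since z = -2.26 < 0, output = 0

0


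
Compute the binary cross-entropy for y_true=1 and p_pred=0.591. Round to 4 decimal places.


For y=1: Loss = -log(p)
= -log(0.591)
= -(-0.5259)
= 0.5259

0.5259


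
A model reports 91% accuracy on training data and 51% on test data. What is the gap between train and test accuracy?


Gap = train_accuracy - test_accuracy
= 91 - 51
= 40%
This large gap strongly indicates overfitting.

40


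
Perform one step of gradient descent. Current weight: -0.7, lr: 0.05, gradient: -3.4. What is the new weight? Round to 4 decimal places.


w_new = w_old - lr * gradient
= -0.7 - 0.05 * -3.4
= -0.7 - (-0.17)
= -0.5300

-0.5300


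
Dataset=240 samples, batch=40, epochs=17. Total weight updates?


Iterations per epoch = 240 / 40 = 6
Total updates = iterations_per_epoch * epochs
= 6 * 17
= 102

102


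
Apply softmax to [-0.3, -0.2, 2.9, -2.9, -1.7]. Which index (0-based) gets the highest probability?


Softmax is a monotonic transformation, so it preserves the argmax.
We need to find the index of the maximum logit.
Index 0: -0.3
Index 1: -0.2
Index 2: 2.9
Index 3: -2.9
Index 4: -1.7
Maximum logit = 2.9 at index 2

2


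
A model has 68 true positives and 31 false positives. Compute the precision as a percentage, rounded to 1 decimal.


Precision = TP / (TP + FP) * 100
= 68 / (68 + 31)
= 68 / 99
= 0.6869
= 68.7%

68.7


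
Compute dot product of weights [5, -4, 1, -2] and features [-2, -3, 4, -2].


Element-wise products:
5 * -2 = -10
-4 * -3 = 12
1 * 4 = 4
-2 * -2 = 4
Sum = -10 + 12 + 4 + 4
= 10

10


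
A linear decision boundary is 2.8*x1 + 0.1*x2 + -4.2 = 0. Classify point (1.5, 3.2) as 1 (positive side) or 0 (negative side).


Compute 2.8 * 1.5 + 0.1 * 3.2 + -4.2
= 4.2 + 0.32 + -4.2
= 0.32
Since 0.32 >= 0, the point is on the positive side.

1


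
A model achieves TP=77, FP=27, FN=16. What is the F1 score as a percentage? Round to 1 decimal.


Precision = TP / (TP + FP) = 77 / 104 = 0.7404
Recall = TP / (TP + FN) = 77 / 93 = 0.828
F1 = 2 * P * R / (P + R)
= 2 * 0.7404 * 0.828 / (0.7404 + 0.828)
= 1.226 / 1.5683
= 0.7817
As percentage: 78.2%

78.2


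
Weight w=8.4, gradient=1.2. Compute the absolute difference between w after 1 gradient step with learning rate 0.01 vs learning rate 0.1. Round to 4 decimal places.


With lr=0.01: w_new = 8.4 - 0.01 * 1.2 = 8.388
With lr=0.1: w_new = 8.4 - 0.1 * 1.2 = 8.28
Absolute difference = |8.388 - 8.28|
= 0.1080

0.1080


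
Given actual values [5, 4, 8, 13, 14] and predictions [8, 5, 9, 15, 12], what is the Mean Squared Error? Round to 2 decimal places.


Differences: [-3, -1, -1, -2, 2]
Squared errors: [9, 1, 1, 4, 4]
Sum of squared errors = 19
MSE = 19 / 5 = 3.80

3.80


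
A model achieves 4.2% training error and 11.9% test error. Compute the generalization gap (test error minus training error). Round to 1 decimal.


Generalization gap = test_error - train_error
= 11.9 - 4.2
= 7.7%
A moderate gap.

7.7


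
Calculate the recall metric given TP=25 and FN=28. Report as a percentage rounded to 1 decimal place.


Recall = TP / (TP + FN) * 100
= 25 / (25 + 28)
= 25 / 53
= 0.4717
= 47.2%

47.2


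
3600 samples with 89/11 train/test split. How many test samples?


Train samples = 3600 * 89% = 3204
Test samples = 3600 - 3204
= 396

396


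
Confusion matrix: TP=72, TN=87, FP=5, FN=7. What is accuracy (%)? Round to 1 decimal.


Accuracy = (TP + TN) / (TP + TN + FP + FN) * 100
= (72 + 87) / (72 + 87 + 5 + 7)
= 159 / 171
= 0.9298
= 93.0%

93.0


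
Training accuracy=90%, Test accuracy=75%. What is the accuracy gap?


Gap = train_accuracy - test_accuracy
= 90 - 75
= 15%
This gap suggests the model is overfitting.

15


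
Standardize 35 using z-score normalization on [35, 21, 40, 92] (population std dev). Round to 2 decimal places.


Mean = (35 + 21 + 40 + 92) / 4 = 47.0
Variance = sum((x_i - mean)^2) / n = 723.5
Std = sqrt(723.5) = 26.898
Z = (x - mean) / std
= (35 - 47.0) / 26.898
= -12.0 / 26.898
= -0.45

-0.45


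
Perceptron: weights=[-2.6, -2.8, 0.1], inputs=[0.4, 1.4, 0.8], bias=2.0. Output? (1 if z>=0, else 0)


z = w . x + b
= -2.6*0.4 + -2.8*1.4 + 0.1*0.8 + 2.0
= -1.04 + -3.92 + 0.08 + 2.0
= -4.88 + 2.0
= -2.88
Since z = -2.88 < 0, output = 0

0


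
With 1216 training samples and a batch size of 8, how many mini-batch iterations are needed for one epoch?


Iterations per epoch = dataset_size / batch_size
= 1216 / 8
= 152

152


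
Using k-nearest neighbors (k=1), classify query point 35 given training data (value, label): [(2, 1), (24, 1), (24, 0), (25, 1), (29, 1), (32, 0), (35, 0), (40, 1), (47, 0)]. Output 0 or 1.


Distances from query 35:
Point 35 (class 0): distance = 0
K=1 nearest neighbors: classes = [0]
Votes for class 1: 0 / 1
Majority vote => class 0

0


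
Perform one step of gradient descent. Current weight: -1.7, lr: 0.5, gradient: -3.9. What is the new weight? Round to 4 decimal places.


w_new = w_old - lr * gradient
= -1.7 - 0.5 * -3.9
= -1.7 - (-1.95)
= 0.2500

0.2500


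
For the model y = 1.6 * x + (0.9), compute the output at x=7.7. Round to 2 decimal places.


y = 1.6 * 7.7 + (0.9)
= 12.32 + (0.9)
= 13.22

13.22


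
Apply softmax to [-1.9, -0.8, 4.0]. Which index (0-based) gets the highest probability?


Softmax is a monotonic transformation, so it preserves the argmax.
We need to find the index of the maximum logit.
Index 0: -1.9
Index 1: -0.8
Index 2: 4.0
Maximum logit = 4.0 at index 2

2


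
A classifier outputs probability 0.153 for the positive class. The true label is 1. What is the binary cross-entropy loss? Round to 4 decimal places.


For y=1: Loss = -log(p)
= -log(0.153)
= -(-1.8773)
= 1.8773

1.8773


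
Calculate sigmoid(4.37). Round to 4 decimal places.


sigmoid(z) = 1 / (1 + exp(-z))
exp(-(4.37)) = exp(-4.37) = 0.0127
1 + 0.0127 = 1.0127
1 / 1.0127 = 0.9875

0.9875


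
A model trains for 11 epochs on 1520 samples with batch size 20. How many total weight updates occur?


Iterations per epoch = 1520 / 20 = 76
Total updates = iterations_per_epoch * epochs
= 76 * 11
= 836

836


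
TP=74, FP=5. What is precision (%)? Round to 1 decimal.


Precision = TP / (TP + FP) * 100
= 74 / (74 + 5)
= 74 / 79
= 0.9367
= 93.7%

93.7


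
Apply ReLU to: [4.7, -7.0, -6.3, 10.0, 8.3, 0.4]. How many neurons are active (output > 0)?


ReLU(x) = max(0, x) for each element:
ReLU(4.7) = 4.7
ReLU(-7.0) = 0
ReLU(-6.3) = 0
ReLU(10.0) = 10.0
ReLU(8.3) = 8.3
ReLU(0.4) = 0.4
Active neurons (>0): 4

4


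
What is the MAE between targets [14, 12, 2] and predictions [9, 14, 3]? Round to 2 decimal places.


Absolute errors: [5, 2, 1]
Sum of absolute errors = 8
MAE = 8 / 3 = 2.67

2.67


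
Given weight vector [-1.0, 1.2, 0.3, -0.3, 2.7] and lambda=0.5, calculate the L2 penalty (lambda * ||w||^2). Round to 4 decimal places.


Squaring each weight:
(-1.0)^2 = 1.0
1.2^2 = 1.44
0.3^2 = 0.09
(-0.3)^2 = 0.09
2.7^2 = 7.29
Sum of squares = 9.91
Penalty = 0.5 * 9.91 = 4.9550

4.9550


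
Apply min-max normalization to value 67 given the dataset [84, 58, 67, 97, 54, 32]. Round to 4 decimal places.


Min = 32, Max = 97
Range = 97 - 32 = 65
Scaled = (x - min) / (max - min)
= (67 - 32) / 65
= 35 / 65
= 0.5385

0.5385


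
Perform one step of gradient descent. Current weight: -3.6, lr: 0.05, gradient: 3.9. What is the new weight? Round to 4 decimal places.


w_new = w_old - lr * gradient
= -3.6 - 0.05 * 3.9
= -3.6 - (0.195)
= -3.7950

-3.7950


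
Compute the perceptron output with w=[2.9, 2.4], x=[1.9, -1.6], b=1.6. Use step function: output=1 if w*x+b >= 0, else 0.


z = w . x + b
= 2.9*1.9 + 2.4*-1.6 + 1.6
= 5.51 + -3.84 + 1.6
= 1.67 + 1.6
= 3.27
Since z = 3.27 >= 0, output = 1

1


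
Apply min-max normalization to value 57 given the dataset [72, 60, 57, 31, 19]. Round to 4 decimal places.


Min = 19, Max = 72
Range = 72 - 19 = 53
Scaled = (x - min) / (max - min)
= (57 - 19) / 53
= 38 / 53
= 0.7170

0.7170


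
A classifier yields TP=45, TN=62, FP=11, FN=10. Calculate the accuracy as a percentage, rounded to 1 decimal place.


Accuracy = (TP + TN) / (TP + TN + FP + FN) * 100
= (45 + 62) / (45 + 62 + 11 + 10)
= 107 / 128
= 0.8359
= 83.6%

83.6


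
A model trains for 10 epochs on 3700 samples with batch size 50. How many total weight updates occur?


Iterations per epoch = 3700 / 50 = 74
Total updates = iterations_per_epoch * epochs
= 74 * 10
= 740

740


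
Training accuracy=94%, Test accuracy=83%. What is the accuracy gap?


Gap = train_accuracy - test_accuracy
= 94 - 83
= 11%
This gap suggests the model is overfitting.

11


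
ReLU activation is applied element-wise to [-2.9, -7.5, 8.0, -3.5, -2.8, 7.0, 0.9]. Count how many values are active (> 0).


ReLU(x) = max(0, x) for each element:
ReLU(-2.9) = 0
ReLU(-7.5) = 0
ReLU(8.0) = 8.0
ReLU(-3.5) = 0
ReLU(-2.8) = 0
ReLU(7.0) = 7.0
ReLU(0.9) = 0.9
Active neurons (>0): 3

3


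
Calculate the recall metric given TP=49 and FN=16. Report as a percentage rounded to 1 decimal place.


Recall = TP / (TP + FN) * 100
= 49 / (49 + 16)
= 49 / 65
= 0.7538
= 75.4%

75.4


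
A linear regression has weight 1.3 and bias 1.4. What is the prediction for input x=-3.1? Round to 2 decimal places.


y = 1.3 * -3.1 + (1.4)
= -4.03 + (1.4)
= -2.63

-2.63


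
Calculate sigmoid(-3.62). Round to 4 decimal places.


sigmoid(z) = 1 / (1 + exp(-z))
exp(-(-3.62)) = exp(3.62) = 37.3376
1 + 37.3376 = 38.3376
1 / 38.3376 = 0.0261

0.0261


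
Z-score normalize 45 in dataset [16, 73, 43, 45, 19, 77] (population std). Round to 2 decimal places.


Mean = (16 + 73 + 43 + 45 + 19 + 77) / 6 = 45.5
Variance = sum((x_i - mean)^2) / n = 554.5833
Std = sqrt(554.5833) = 23.5496
Z = (x - mean) / std
= (45 - 45.5) / 23.5496
= -0.5 / 23.5496
= -0.02

-0.02


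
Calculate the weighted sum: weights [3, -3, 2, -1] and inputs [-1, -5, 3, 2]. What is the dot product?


Element-wise products:
3 * -1 = -3
-3 * -5 = 15
2 * 3 = 6
-1 * 2 = -2
Sum = -3 + 15 + 6 + -2
= 16

16


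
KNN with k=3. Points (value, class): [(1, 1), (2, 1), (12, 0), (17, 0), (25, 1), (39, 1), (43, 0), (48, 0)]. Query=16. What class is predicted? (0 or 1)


Distances from query 16:
Point 17 (class 0): distance = 1
Point 12 (class 0): distance = 4
Point 25 (class 1): distance = 9
K=3 nearest neighbors: classes = [0, 0, 1]
Votes for class 1: 1 / 3
Majority vote => class 0

0


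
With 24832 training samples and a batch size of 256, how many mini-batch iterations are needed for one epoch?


Iterations per epoch = dataset_size / batch_size
= 24832 / 256
= 97

97


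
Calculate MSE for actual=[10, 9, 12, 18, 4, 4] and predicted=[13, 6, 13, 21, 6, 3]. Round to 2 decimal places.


Differences: [-3, 3, -1, -3, -2, 1]
Squared errors: [9, 9, 1, 9, 4, 1]
Sum of squared errors = 33
MSE = 33 / 6 = 5.50

5.50


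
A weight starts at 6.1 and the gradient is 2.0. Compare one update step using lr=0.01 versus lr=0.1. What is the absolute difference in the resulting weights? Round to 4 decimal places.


With lr=0.01: w_new = 6.1 - 0.01 * 2.0 = 6.08
With lr=0.1: w_new = 6.1 - 0.1 * 2.0 = 5.9
Absolute difference = |6.08 - 5.9|
= 0.1800

0.1800


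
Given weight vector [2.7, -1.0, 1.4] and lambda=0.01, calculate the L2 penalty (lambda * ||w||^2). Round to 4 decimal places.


Squaring each weight:
2.7^2 = 7.29
(-1.0)^2 = 1.0
1.4^2 = 1.96
Sum of squares = 10.25
Penalty = 0.01 * 10.25 = 0.1025

0.1025


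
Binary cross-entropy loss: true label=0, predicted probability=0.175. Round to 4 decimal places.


For y=0: Loss = -log(1-p)
= -log(1 - 0.175)
= -log(0.825)
= -(-0.1924)
= 0.1924

0.1924


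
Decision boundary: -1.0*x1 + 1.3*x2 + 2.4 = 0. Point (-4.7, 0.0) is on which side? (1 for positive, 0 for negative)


Compute -1.0 * -4.7 + 1.3 * 0.0 + 2.4
= 4.7 + 0.0 + 2.4
= 7.1
Since 7.1 >= 0, the point is on the positive side.

1


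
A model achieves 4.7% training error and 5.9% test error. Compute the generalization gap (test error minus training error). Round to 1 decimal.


Generalization gap = test_error - train_error
= 5.9 - 4.7
= 1.2%
A small gap suggests good generalization.

1.2


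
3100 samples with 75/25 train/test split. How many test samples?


Train samples = 3100 * 75% = 2325
Test samples = 3100 - 2325
= 775

775


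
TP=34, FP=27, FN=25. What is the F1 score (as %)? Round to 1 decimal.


Precision = TP / (TP + FP) = 34 / 61 = 0.5574
Recall = TP / (TP + FN) = 34 / 59 = 0.5763
F1 = 2 * P * R / (P + R)
= 2 * 0.5574 * 0.5763 / (0.5574 + 0.5763)
= 0.6424 / 1.1336
= 0.5667
As percentage: 56.7%

56.7


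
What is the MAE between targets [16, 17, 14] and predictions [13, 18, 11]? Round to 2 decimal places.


Absolute errors: [3, 1, 3]
Sum of absolute errors = 7
MAE = 7 / 3 = 2.33

2.33


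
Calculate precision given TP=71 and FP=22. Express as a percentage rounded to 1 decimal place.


Precision = TP / (TP + FP) * 100
= 71 / (71 + 22)
= 71 / 93
= 0.7634
= 76.3%

76.3


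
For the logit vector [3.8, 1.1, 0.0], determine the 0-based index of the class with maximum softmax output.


Softmax is a monotonic transformation, so it preserves the argmax.
We need to find the index of the maximum logit.
Index 0: 3.8
Index 1: 1.1
Index 2: 0.0
Maximum logit = 3.8 at index 0

0


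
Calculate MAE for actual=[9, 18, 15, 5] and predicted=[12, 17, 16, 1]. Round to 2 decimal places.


Absolute errors: [3, 1, 1, 4]
Sum of absolute errors = 9
MAE = 9 / 4 = 2.25

2.25


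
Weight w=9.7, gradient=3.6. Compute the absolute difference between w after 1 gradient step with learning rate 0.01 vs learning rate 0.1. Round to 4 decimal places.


With lr=0.01: w_new = 9.7 - 0.01 * 3.6 = 9.664
With lr=0.1: w_new = 9.7 - 0.1 * 3.6 = 9.34
Absolute difference = |9.664 - 9.34|
= 0.3240

0.3240


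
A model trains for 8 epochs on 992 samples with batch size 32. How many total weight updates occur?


Iterations per epoch = 992 / 32 = 31
Total updates = iterations_per_epoch * epochs
= 31 * 8
= 248

248


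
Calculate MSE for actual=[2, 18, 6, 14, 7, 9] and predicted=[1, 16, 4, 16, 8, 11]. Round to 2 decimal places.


Differences: [1, 2, 2, -2, -1, -2]
Squared errors: [1, 4, 4, 4, 1, 4]
Sum of squared errors = 18
MSE = 18 / 6 = 3.00

3.00


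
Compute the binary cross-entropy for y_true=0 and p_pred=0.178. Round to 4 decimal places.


For y=0: Loss = -log(1-p)
= -log(1 - 0.178)
= -log(0.822)
= -(-0.196)
= 0.1960

0.1960


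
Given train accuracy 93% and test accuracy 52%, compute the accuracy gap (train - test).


Gap = train_accuracy - test_accuracy
= 93 - 52
= 41%
This large gap strongly indicates overfitting.

41


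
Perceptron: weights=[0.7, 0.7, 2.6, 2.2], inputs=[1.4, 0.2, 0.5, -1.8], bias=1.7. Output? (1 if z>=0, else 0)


z = w . x + b
= 0.7*1.4 + 0.7*0.2 + 2.6*0.5 + 2.2*-1.8 + 1.7
= 0.98 + 0.14 + 1.3 + -3.96 + 1.7
= -1.54 + 1.7
= 0.16
Since z = 0.16 >= 0, output = 1

1


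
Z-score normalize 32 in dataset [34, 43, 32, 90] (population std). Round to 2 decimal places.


Mean = (34 + 43 + 32 + 90) / 4 = 49.75
Variance = sum((x_i - mean)^2) / n = 557.1875
Std = sqrt(557.1875) = 23.6048
Z = (x - mean) / std
= (32 - 49.75) / 23.6048
= -17.75 / 23.6048
= -0.75

-0.75


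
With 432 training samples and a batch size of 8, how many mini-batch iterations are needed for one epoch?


Iterations per epoch = dataset_size / batch_size
= 432 / 8
= 54

54


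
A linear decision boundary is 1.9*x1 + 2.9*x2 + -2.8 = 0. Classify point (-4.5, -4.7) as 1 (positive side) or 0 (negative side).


Compute 1.9 * -4.5 + 2.9 * -4.7 + -2.8
= -8.55 + -13.63 + -2.8
= -24.98
Since -24.98 < 0, the point is on the negative side.

0


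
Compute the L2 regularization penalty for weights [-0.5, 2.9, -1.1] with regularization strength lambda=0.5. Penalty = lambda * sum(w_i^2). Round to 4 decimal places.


Squaring each weight:
(-0.5)^2 = 0.25
2.9^2 = 8.41
(-1.1)^2 = 1.21
Sum of squares = 9.87
Penalty = 0.5 * 9.87 = 4.9350

4.9350


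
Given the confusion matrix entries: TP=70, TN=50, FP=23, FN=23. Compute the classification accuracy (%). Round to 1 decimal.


Accuracy = (TP + TN) / (TP + TN + FP + FN) * 100
= (70 + 50) / (70 + 50 + 23 + 23)
= 120 / 166
= 0.7229
= 72.3%

72.3


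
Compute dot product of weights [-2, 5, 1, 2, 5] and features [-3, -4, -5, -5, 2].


Element-wise products:
-2 * -3 = 6
5 * -4 = -20
1 * -5 = -5
2 * -5 = -10
5 * 2 = 10
Sum = 6 + -20 + -5 + -10 + 10
= -19

-19


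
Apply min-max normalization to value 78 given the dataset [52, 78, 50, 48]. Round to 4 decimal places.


Min = 48, Max = 78
Range = 78 - 48 = 30
Scaled = (x - min) / (max - min)
= (78 - 48) / 30
= 30 / 30
= 1.0000

1.0000


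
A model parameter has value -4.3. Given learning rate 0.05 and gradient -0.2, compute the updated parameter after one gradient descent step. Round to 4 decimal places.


w_new = w_old - lr * gradient
= -4.3 - 0.05 * -0.2
= -4.3 - (-0.01)
= -4.2900

-4.2900


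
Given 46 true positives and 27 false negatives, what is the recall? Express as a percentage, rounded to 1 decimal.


Recall = TP / (TP + FN) * 100
= 46 / (46 + 27)
= 46 / 73
= 0.6301
= 63.0%

63.0


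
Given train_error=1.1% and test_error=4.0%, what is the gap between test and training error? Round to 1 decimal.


Generalization gap = test_error - train_error
= 4.0 - 1.1
= 2.9%
A moderate gap.

2.9


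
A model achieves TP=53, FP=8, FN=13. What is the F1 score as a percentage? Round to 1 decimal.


Precision = TP / (TP + FP) = 53 / 61 = 0.8689
Recall = TP / (TP + FN) = 53 / 66 = 0.803
F1 = 2 * P * R / (P + R)
= 2 * 0.8689 * 0.803 / (0.8689 + 0.803)
= 1.3954 / 1.6719
= 0.8346
As percentage: 83.5%

83.5


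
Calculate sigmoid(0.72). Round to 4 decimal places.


sigmoid(z) = 1 / (1 + exp(-z))
exp(-(0.72)) = exp(-0.72) = 0.4868
1 + 0.4868 = 1.4868
1 / 1.4868 = 0.6726

0.6726


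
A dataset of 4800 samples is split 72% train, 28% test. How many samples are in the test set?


Train samples = 4800 * 72% = 3456
Test samples = 4800 - 3456
= 1344

1344


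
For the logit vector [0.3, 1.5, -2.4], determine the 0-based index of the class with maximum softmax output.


Softmax is a monotonic transformation, so it preserves the argmax.
We need to find the index of the maximum logit.
Index 0: 0.3
Index 1: 1.5
Index 2: -2.4
Maximum logit = 1.5 at index 1

1


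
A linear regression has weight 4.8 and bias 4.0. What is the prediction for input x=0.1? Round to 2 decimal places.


y = 4.8 * 0.1 + (4.0)
= 0.48 + (4.0)
= 4.48

4.48


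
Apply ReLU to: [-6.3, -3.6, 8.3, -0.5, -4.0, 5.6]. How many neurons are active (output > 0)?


ReLU(x) = max(0, x) for each element:
ReLU(-6.3) = 0
ReLU(-3.6) = 0
ReLU(8.3) = 8.3
ReLU(-0.5) = 0
ReLU(-4.0) = 0
ReLU(5.6) = 5.6
Active neurons (>0): 2

2


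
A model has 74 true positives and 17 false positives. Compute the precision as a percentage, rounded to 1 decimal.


Precision = TP / (TP + FP) * 100
= 74 / (74 + 17)
= 74 / 91
= 0.8132
= 81.3%

81.3


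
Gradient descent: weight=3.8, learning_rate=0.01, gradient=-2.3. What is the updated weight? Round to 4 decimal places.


w_new = w_old - lr * gradient
= 3.8 - 0.01 * -2.3
= 3.8 - (-0.023)
= 3.8230

3.8230


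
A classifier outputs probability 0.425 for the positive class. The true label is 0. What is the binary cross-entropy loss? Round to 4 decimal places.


For y=0: Loss = -log(1-p)
= -log(1 - 0.425)
= -log(0.575)
= -(-0.5534)
= 0.5534

0.5534


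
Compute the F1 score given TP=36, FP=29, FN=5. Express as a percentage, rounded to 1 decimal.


Precision = TP / (TP + FP) = 36 / 65 = 0.5538
Recall = TP / (TP + FN) = 36 / 41 = 0.878
F1 = 2 * P * R / (P + R)
= 2 * 0.5538 * 0.878 / (0.5538 + 0.878)
= 0.9726 / 1.4319
= 0.6792
As percentage: 67.9%

67.9


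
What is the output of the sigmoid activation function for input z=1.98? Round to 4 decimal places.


sigmoid(z) = 1 / (1 + exp(-z))
exp(-(1.98)) = exp(-1.98) = 0.1381
1 + 0.1381 = 1.1381
1 / 1.1381 = 0.8787

0.8787


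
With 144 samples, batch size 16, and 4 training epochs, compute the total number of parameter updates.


Iterations per epoch = 144 / 16 = 9
Total updates = iterations_per_epoch * epochs
= 9 * 4
= 36

36


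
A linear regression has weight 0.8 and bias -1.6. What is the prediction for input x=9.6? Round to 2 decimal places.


y = 0.8 * 9.6 + (-1.6)
= 7.68 + (-1.6)
= 6.08

6.08


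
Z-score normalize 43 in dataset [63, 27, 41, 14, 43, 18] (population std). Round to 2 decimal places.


Mean = (63 + 27 + 41 + 14 + 43 + 18) / 6 = 34.3333
Variance = sum((x_i - mean)^2) / n = 279.2222
Std = sqrt(279.2222) = 16.7099
Z = (x - mean) / std
= (43 - 34.3333) / 16.7099
= 8.6667 / 16.7099
= 0.52

0.52


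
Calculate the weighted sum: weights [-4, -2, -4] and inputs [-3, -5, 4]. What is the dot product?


Element-wise products:
-4 * -3 = 12
-2 * -5 = 10
-4 * 4 = -16
Sum = 12 + 10 + -16
= 6

6


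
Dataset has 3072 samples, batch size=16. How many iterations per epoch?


Iterations per epoch = dataset_size / batch_size
= 3072 / 16
= 192

192


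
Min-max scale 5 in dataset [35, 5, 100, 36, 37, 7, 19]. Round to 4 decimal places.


Min = 5, Max = 100
Range = 100 - 5 = 95
Scaled = (x - min) / (max - min)
= (5 - 5) / 95
= 0 / 95
= 0.0000

0.0000


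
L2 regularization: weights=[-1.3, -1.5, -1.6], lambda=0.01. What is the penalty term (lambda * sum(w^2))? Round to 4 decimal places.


Squaring each weight:
(-1.3)^2 = 1.69
(-1.5)^2 = 2.25
(-1.6)^2 = 2.56
Sum of squares = 6.5
Penalty = 0.01 * 6.5 = 0.0650

0.0650


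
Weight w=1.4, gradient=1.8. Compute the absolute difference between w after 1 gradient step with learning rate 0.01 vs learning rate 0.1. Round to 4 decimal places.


With lr=0.01: w_new = 1.4 - 0.01 * 1.8 = 1.382
With lr=0.1: w_new = 1.4 - 0.1 * 1.8 = 1.22
Absolute difference = |1.382 - 1.22|
= 0.1620

0.1620


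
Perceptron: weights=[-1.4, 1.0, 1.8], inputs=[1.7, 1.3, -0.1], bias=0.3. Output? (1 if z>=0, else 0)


z = w . x + b
= -1.4*1.7 + 1.0*1.3 + 1.8*-0.1 + 0.3
= -2.38 + 1.3 + -0.18 + 0.3
= -1.26 + 0.3
= -0.96
Since z = -0.96 < 0, output = 0

0


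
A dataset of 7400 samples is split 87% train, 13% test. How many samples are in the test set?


Train samples = 7400 * 87% = 6438
Test samples = 7400 - 6438
= 962

962


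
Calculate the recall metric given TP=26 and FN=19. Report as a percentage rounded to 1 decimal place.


Recall = TP / (TP + FN) * 100
= 26 / (26 + 19)
= 26 / 45
= 0.5778
= 57.8%

57.8


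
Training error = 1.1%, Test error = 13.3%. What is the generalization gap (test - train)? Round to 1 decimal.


Generalization gap = test_error - train_error
= 13.3 - 1.1
= 12.2%
A large gap suggests overfitting.

12.2


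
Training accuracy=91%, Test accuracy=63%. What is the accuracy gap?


Gap = train_accuracy - test_accuracy
= 91 - 63
= 28%
This large gap strongly indicates overfitting.

28


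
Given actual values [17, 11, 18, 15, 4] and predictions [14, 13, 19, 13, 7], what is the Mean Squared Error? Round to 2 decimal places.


Differences: [3, -2, -1, 2, -3]
Squared errors: [9, 4, 1, 4, 9]
Sum of squared errors = 27
MSE = 27 / 5 = 5.40

5.40


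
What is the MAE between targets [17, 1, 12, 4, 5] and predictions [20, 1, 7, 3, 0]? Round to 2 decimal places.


Absolute errors: [3, 0, 5, 1, 5]
Sum of absolute errors = 14
MAE = 14 / 5 = 2.80

2.80


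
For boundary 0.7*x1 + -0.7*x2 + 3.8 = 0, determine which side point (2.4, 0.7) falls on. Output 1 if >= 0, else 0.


Compute 0.7 * 2.4 + -0.7 * 0.7 + 3.8
= 1.68 + -0.49 + 3.8
= 4.99
Since 4.99 >= 0, the point is on the positive side.

1


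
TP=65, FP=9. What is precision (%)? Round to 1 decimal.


Precision = TP / (TP + FP) * 100
= 65 / (65 + 9)
= 65 / 74
= 0.8784
= 87.8%

87.8


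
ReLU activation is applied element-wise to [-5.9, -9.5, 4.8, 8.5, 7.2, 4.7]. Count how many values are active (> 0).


ReLU(x) = max(0, x) for each element:
ReLU(-5.9) = 0
ReLU(-9.5) = 0
ReLU(4.8) = 4.8
ReLU(8.5) = 8.5
ReLU(7.2) = 7.2
ReLU(4.7) = 4.7
Active neurons (>0): 4

4


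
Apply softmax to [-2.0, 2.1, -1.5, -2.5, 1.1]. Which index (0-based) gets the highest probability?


Softmax is a monotonic transformation, so it preserves the argmax.
We need to find the index of the maximum logit.
Index 0: -2.0
Index 1: 2.1
Index 2: -1.5
Index 3: -2.5
Index 4: 1.1
Maximum logit = 2.1 at index 1

1


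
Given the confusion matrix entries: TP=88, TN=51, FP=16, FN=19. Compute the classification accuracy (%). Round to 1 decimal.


Accuracy = (TP + TN) / (TP + TN + FP + FN) * 100
= (88 + 51) / (88 + 51 + 16 + 19)
= 139 / 174
= 0.7989
= 79.9%

79.9


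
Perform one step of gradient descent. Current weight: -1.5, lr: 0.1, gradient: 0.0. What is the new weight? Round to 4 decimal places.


w_new = w_old - lr * gradient
= -1.5 - 0.1 * 0.0
= -1.5 - (0.0)
= -1.5000

-1.5000


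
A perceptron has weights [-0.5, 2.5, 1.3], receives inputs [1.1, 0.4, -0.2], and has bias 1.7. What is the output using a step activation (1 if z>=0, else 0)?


z = w . x + b
= -0.5*1.1 + 2.5*0.4 + 1.3*-0.2 + 1.7
= -0.55 + 1.0 + -0.26 + 1.7
= 0.19 + 1.7
= 1.89
Since z = 1.89 >= 0, output = 1

1


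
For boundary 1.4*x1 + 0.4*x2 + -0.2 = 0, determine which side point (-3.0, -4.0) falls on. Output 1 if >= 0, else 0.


Compute 1.4 * -3.0 + 0.4 * -4.0 + -0.2
= -4.2 + -1.6 + -0.2
= -6.0
Since -6.0 < 0, the point is on the negative side.

0


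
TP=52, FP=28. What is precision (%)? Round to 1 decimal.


Precision = TP / (TP + FP) * 100
= 52 / (52 + 28)
= 52 / 80
= 0.65
= 65.0%

65.0


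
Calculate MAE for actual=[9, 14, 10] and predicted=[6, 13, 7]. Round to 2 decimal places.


Absolute errors: [3, 1, 3]
Sum of absolute errors = 7
MAE = 7 / 3 = 2.33

2.33


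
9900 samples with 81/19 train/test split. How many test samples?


Train samples = 9900 * 81% = 8019
Test samples = 9900 - 8019
= 1881

1881


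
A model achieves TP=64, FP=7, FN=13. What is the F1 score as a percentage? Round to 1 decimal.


Precision = TP / (TP + FP) = 64 / 71 = 0.9014
Recall = TP / (TP + FN) = 64 / 77 = 0.8312
F1 = 2 * P * R / (P + R)
= 2 * 0.9014 * 0.8312 / (0.9014 + 0.8312)
= 1.4984 / 1.7326
= 0.8649
As percentage: 86.5%

86.5


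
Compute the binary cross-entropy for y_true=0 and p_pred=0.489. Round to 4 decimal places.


For y=0: Loss = -log(1-p)
= -log(1 - 0.489)
= -log(0.511)
= -(-0.6714)
= 0.6714

0.6714


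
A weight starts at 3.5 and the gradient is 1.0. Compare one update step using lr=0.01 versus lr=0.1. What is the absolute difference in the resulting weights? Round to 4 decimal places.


With lr=0.01: w_new = 3.5 - 0.01 * 1.0 = 3.49
With lr=0.1: w_new = 3.5 - 0.1 * 1.0 = 3.4
Absolute difference = |3.49 - 3.4|
= 0.0900

0.0900


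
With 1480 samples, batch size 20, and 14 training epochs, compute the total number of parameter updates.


Iterations per epoch = 1480 / 20 = 74
Total updates = iterations_per_epoch * epochs
= 74 * 14
= 1036

1036


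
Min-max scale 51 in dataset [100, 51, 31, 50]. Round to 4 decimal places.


Min = 31, Max = 100
Range = 100 - 31 = 69
Scaled = (x - min) / (max - min)
= (51 - 31) / 69
= 20 / 69
= 0.2899

0.2899


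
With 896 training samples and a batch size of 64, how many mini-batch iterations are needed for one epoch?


Iterations per epoch = dataset_size / batch_size
= 896 / 64
= 14

14


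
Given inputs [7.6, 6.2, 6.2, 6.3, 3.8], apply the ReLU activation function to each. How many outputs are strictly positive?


ReLU(x) = max(0, x) for each element:
ReLU(7.6) = 7.6
ReLU(6.2) = 6.2
ReLU(6.2) = 6.2
ReLU(6.3) = 6.3
ReLU(3.8) = 3.8
Active neurons (>0): 5

5


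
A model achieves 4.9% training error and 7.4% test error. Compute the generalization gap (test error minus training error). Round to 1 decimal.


Generalization gap = test_error - train_error
= 7.4 - 4.9
= 2.5%
A moderate gap.

2.5


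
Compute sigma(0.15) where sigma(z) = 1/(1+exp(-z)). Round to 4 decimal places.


sigmoid(z) = 1 / (1 + exp(-z))
exp(-(0.15)) = exp(-0.15) = 0.8607
1 + 0.8607 = 1.8607
1 / 1.8607 = 0.5374

0.5374


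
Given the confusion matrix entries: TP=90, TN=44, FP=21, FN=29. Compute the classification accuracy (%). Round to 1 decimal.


Accuracy = (TP + TN) / (TP + TN + FP + FN) * 100
= (90 + 44) / (90 + 44 + 21 + 29)
= 134 / 184
= 0.7283
= 72.8%

72.8


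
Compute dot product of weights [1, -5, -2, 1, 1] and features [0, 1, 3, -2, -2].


Element-wise products:
1 * 0 = 0
-5 * 1 = -5
-2 * 3 = -6
1 * -2 = -2
1 * -2 = -2
Sum = 0 + -5 + -6 + -2 + -2
= -15

-15


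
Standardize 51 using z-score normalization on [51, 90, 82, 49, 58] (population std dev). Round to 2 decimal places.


Mean = (51 + 90 + 82 + 49 + 58) / 5 = 66.0
Variance = sum((x_i - mean)^2) / n = 282.0
Std = sqrt(282.0) = 16.7929
Z = (x - mean) / std
= (51 - 66.0) / 16.7929
= -15.0 / 16.7929
= -0.89

-0.89


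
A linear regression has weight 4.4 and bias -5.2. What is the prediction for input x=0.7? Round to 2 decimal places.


y = 4.4 * 0.7 + (-5.2)
= 3.08 + (-5.2)
= -2.12

-2.12


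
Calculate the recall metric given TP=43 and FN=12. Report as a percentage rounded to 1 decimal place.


Recall = TP / (TP + FN) * 100
= 43 / (43 + 12)
= 43 / 55
= 0.7818
= 78.2%

78.2


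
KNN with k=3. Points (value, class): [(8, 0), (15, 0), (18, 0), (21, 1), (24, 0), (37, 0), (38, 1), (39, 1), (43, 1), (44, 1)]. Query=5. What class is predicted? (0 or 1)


Distances from query 5:
Point 8 (class 0): distance = 3
Point 15 (class 0): distance = 10
Point 18 (class 0): distance = 13
K=3 nearest neighbors: classes = [0, 0, 0]
Votes for class 1: 0 / 3
Majority vote => class 0

0


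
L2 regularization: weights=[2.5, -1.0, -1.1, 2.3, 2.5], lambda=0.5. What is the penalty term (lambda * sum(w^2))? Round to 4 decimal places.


Squaring each weight:
2.5^2 = 6.25
(-1.0)^2 = 1.0
(-1.1)^2 = 1.21
2.3^2 = 5.29
2.5^2 = 6.25
Sum of squares = 20.0
Penalty = 0.5 * 20.0 = 10.0000

10.0000


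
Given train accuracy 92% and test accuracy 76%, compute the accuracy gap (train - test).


Gap = train_accuracy - test_accuracy
= 92 - 76
= 16%
This gap suggests the model is overfitting.

16


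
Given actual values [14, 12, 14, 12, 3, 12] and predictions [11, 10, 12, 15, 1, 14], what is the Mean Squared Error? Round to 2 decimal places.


Differences: [3, 2, 2, -3, 2, -2]
Squared errors: [9, 4, 4, 9, 4, 4]
Sum of squared errors = 34
MSE = 34 / 6 = 5.67

5.67


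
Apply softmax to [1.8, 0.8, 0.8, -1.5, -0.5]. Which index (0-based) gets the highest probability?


Softmax is a monotonic transformation, so it preserves the argmax.
We need to find the index of the maximum logit.
Index 0: 1.8
Index 1: 0.8
Index 2: 0.8
Index 3: -1.5
Index 4: -0.5
Maximum logit = 1.8 at index 0

0


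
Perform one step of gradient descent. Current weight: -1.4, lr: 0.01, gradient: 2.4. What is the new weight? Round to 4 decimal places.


w_new = w_old - lr * gradient
= -1.4 - 0.01 * 2.4
= -1.4 - (0.024)
= -1.4240

-1.4240


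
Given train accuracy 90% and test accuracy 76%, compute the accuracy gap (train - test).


Gap = train_accuracy - test_accuracy
= 90 - 76
= 14%
This gap suggests the model is overfitting.

14


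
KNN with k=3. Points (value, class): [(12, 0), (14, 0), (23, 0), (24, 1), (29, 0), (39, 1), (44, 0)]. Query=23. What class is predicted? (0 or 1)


Distances from query 23:
Point 23 (class 0): distance = 0
Point 24 (class 1): distance = 1
Point 29 (class 0): distance = 6
K=3 nearest neighbors: classes = [0, 1, 0]
Votes for class 1: 1 / 3
Majority vote => class 0

0


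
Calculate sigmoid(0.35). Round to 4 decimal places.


sigmoid(z) = 1 / (1 + exp(-z))
exp(-(0.35)) = exp(-0.35) = 0.7047
1 + 0.7047 = 1.7047
1 / 1.7047 = 0.5866

0.5866


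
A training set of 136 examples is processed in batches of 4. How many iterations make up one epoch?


Iterations per epoch = dataset_size / batch_size
= 136 / 4
= 34

34


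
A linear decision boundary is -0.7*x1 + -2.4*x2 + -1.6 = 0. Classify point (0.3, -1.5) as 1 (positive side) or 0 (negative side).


Compute -0.7 * 0.3 + -2.4 * -1.5 + -1.6
= -0.21 + 3.6 + -1.6
= 1.79
Since 1.79 >= 0, the point is on the positive side.

1


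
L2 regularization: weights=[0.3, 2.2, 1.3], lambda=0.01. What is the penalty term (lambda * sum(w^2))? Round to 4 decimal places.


Squaring each weight:
0.3^2 = 0.09
2.2^2 = 4.84
1.3^2 = 1.69
Sum of squares = 6.62
Penalty = 0.01 * 6.62 = 0.0662

0.0662


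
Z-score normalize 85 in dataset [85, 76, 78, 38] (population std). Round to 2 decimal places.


Mean = (85 + 76 + 78 + 38) / 4 = 69.25
Variance = sum((x_i - mean)^2) / n = 336.6875
Std = sqrt(336.6875) = 18.349
Z = (x - mean) / std
= (85 - 69.25) / 18.349
= 15.75 / 18.349
= 0.86

0.86


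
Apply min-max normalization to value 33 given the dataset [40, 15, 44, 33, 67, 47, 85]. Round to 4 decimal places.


Min = 15, Max = 85
Range = 85 - 15 = 70
Scaled = (x - min) / (max - min)
= (33 - 15) / 70
= 18 / 70
= 0.2571

0.2571


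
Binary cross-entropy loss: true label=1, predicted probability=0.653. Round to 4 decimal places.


For y=1: Loss = -log(p)
= -log(0.653)
= -(-0.4262)
= 0.4262

0.4262


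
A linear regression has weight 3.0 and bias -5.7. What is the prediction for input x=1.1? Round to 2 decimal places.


y = 3.0 * 1.1 + (-5.7)
= 3.3 + (-5.7)
= -2.40

-2.40


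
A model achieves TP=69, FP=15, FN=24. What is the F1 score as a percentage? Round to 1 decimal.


Precision = TP / (TP + FP) = 69 / 84 = 0.8214
Recall = TP / (TP + FN) = 69 / 93 = 0.7419
F1 = 2 * P * R / (P + R)
= 2 * 0.8214 * 0.7419 / (0.8214 + 0.7419)
= 1.2189 / 1.5634
= 0.7797
As percentage: 78.0%

78.0


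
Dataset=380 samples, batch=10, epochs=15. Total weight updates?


Iterations per epoch = 380 / 10 = 38
Total updates = iterations_per_epoch * epochs
= 38 * 15
= 570

570
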